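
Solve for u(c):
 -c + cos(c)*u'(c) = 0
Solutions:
 u(c) = C1 + Integral(c/cos(c), c)


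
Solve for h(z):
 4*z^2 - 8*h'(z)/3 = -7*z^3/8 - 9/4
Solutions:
 h(z) = C1 + 21*z^4/256 + z^3/2 + 27*z/32


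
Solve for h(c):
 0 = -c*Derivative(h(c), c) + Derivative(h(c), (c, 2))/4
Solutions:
 h(c) = C1 + C2*erfi(sqrt(2)*c)


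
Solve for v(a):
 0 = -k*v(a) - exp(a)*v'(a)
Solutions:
 v(a) = C1*exp(k*exp(-a))


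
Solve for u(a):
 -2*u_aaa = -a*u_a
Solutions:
 u(a) = C1 + Integral(C2*airyai(2^(2/3)*a/2) + C3*airybi(2^(2/3)*a/2), a)


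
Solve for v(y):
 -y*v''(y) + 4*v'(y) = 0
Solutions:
 v(y) = C1 + C2*y^5


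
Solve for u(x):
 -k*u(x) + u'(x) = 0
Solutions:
 u(x) = C1*exp(k*x)


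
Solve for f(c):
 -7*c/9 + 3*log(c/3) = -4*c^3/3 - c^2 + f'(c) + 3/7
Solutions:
 f(c) = C1 + c^4/3 + c^3/3 - 7*c^2/18 + 3*c*log(c) - 24*c/7 - 3*c*log(3)


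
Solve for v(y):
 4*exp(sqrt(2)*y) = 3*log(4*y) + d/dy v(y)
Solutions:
 v(y) = C1 - 3*y*log(y) + 3*y*(1 - 2*log(2)) + 2*sqrt(2)*exp(sqrt(2)*y)


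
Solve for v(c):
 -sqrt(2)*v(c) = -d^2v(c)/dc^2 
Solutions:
 v(c) = C1*exp(-2^(1/4)*c) + C2*exp(2^(1/4)*c)


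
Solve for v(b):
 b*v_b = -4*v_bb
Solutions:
 v(b) = C1 + C2*erf(sqrt(2)*b/4)


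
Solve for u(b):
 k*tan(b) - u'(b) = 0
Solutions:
 u(b) = C1 - k*log(cos(b))


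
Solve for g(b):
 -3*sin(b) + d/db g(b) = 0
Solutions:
 g(b) = C1 - 3*cos(b)


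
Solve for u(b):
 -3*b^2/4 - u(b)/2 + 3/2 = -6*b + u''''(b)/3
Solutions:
 u(b) = -3*b^2/2 + 12*b + (C1*sin(6^(1/4)*b/2) + C2*cos(6^(1/4)*b/2))*exp(-6^(1/4)*b/2) + (C3*sin(6^(1/4)*b/2) + C4*cos(6^(1/4)*b/2))*exp(6^(1/4)*b/2) + 3


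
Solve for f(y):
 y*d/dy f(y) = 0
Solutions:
 f(y) = C1


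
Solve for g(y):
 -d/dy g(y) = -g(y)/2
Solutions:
 g(y) = C1*exp(y/2)


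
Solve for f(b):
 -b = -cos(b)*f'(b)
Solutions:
 f(b) = C1 + Integral(b/cos(b), b)


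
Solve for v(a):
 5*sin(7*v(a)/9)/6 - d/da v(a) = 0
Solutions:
 -5*a/6 + 9*log(cos(7*v(a)/9) - 1)/14 - 9*log(cos(7*v(a)/9) + 1)/14 = C1


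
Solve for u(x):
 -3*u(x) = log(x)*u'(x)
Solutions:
 u(x) = C1*exp(-3*li(x))


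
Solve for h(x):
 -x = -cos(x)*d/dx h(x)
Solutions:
 h(x) = C1 + Integral(x/cos(x), x)


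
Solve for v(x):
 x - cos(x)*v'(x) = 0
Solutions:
 v(x) = C1 + Integral(x/cos(x), x)


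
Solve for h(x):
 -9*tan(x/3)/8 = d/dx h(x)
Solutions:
 h(x) = C1 + 27*log(cos(x/3))/8


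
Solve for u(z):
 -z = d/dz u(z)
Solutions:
 u(z) = C1 - z^2/2


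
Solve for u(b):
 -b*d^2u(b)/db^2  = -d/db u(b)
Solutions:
 u(b) = C1 + C2*b^2


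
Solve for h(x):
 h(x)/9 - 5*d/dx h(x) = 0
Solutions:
 h(x) = C1*exp(x/45)


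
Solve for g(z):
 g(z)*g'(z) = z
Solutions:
 g(z) = -sqrt(C1 + z^2)
 g(z) = sqrt(C1 + z^2)


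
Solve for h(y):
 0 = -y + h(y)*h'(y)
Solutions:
 h(y) = -sqrt(C1 + y^2)
 h(y) = sqrt(C1 + y^2)


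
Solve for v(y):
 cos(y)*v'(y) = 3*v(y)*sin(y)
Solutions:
 v(y) = C1/cos(y)^3


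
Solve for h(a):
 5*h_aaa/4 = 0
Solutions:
 h(a) = C1 + C2*a + C3*a^2


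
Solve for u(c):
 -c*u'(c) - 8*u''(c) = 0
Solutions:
 u(c) = C1 + C2*erf(c/4)


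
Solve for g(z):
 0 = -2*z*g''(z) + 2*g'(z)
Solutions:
 g(z) = C1 + C2*z^2


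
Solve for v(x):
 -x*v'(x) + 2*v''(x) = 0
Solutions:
 v(x) = C1 + C2*erfi(x/2)


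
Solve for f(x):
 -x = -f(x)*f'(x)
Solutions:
 f(x) = -sqrt(C1 + x^2)
 f(x) = sqrt(C1 + x^2)


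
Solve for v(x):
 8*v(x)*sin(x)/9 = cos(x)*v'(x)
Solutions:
 v(x) = C1/cos(x)^(8/9)


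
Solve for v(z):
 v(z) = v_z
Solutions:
 v(z) = C1*exp(z)


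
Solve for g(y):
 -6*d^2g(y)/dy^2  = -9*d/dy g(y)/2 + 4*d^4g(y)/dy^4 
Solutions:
 g(y) = C1 + C2*exp(2^(1/3)*y*(-2^(1/3)*(9 + sqrt(113))^(1/3) + 4/(9 + sqrt(113))^(1/3))/8)*sin(2^(1/3)*sqrt(3)*y*(4/(9 + sqrt(113))^(1/3) + 2^(1/3)*(9 + sqrt(113))^(1/3))/8) + C3*exp(2^(1/3)*y*(-2^(1/3)*(9 + sqrt(113))^(1/3) + 4/(9 + sqrt(113))^(1/3))/8)*cos(2^(1/3)*sqrt(3)*y*(4/(9 + sqrt(113))^(1/3) + 2^(1/3)*(9 + sqrt(113))^(1/3))/8) + C4*exp(2^(1/3)*y*(-1/(9 + sqrt(113))^(1/3) + 2^(1/3)*(9 + sqrt(113))^(1/3)/4))


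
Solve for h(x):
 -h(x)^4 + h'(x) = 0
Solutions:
 h(x) = (-1/(C1 + 3*x))^(1/3)
 h(x) = (-1/(C1 + x))^(1/3)*(-3^(2/3) - 3*3^(1/6)*I)/6
 h(x) = (-1/(C1 + x))^(1/3)*(-3^(2/3) + 3*3^(1/6)*I)/6


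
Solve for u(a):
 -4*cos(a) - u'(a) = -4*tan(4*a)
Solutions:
 u(a) = C1 - log(cos(4*a)) - 4*sin(a)


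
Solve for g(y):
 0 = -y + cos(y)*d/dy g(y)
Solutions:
 g(y) = C1 + Integral(y/cos(y), y)


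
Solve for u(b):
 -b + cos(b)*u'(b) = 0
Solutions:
 u(b) = C1 + Integral(b/cos(b), b)


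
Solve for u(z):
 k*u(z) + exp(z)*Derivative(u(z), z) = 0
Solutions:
 u(z) = C1*exp(k*exp(-z))


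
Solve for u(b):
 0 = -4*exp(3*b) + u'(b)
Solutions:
 u(b) = C1 + 4*exp(3*b)/3


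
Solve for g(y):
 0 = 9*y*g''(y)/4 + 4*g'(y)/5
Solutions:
 g(y) = C1 + C2*y^(29/45)


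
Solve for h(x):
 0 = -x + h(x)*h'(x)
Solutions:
 h(x) = -sqrt(C1 + x^2)
 h(x) = sqrt(C1 + x^2)


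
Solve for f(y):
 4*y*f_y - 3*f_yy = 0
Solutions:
 f(y) = C1 + C2*erfi(sqrt(6)*y/3)


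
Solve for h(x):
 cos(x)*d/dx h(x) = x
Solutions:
 h(x) = C1 + Integral(x/cos(x), x)


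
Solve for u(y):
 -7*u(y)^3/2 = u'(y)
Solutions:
 u(y) = -sqrt(-1/(C1 - 7*y))
 u(y) = sqrt(-1/(C1 - 7*y))


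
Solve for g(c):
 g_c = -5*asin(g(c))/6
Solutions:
 Integral(1/asin(_y), (_y, g(c))) = C1 - 5*c/6


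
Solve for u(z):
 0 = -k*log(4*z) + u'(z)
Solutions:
 u(z) = C1 + k*z*log(z) - k*z + k*z*log(4)


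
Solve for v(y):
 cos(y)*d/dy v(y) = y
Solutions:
 v(y) = C1 + Integral(y/cos(y), y)


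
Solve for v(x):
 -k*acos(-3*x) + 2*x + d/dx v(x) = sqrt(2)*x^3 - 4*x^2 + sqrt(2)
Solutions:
 v(x) = C1 + k*(x*acos(-3*x) + sqrt(1 - 9*x^2)/3) + sqrt(2)*x^4/4 - 4*x^3/3 - x^2 + sqrt(2)*x


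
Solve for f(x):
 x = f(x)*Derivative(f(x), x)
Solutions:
 f(x) = -sqrt(C1 + x^2)
 f(x) = sqrt(C1 + x^2)


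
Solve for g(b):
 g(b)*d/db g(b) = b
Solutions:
 g(b) = -sqrt(C1 + b^2)
 g(b) = sqrt(C1 + b^2)


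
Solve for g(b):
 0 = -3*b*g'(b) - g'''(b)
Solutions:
 g(b) = C1 + Integral(C2*airyai(-3^(1/3)*b) + C3*airybi(-3^(1/3)*b), b)


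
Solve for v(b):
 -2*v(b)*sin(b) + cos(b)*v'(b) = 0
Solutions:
 v(b) = C1/cos(b)^2


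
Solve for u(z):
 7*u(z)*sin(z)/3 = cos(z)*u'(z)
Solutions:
 u(z) = C1/cos(z)^(7/3)


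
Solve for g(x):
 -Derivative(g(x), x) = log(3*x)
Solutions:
 g(x) = C1 - x*log(x) - x*log(3) + x


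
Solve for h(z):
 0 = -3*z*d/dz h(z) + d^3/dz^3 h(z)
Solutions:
 h(z) = C1 + Integral(C2*airyai(3^(1/3)*z) + C3*airybi(3^(1/3)*z), z)


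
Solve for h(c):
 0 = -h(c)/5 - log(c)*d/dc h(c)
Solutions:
 h(c) = C1*exp(-li(c)/5)


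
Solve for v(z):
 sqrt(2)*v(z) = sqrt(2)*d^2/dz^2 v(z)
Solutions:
 v(z) = C1*exp(-z) + C2*exp(z)


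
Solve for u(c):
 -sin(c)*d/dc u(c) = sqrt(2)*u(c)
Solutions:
 u(c) = C1*(cos(c) + 1)^(sqrt(2)/2)/(cos(c) - 1)^(sqrt(2)/2)


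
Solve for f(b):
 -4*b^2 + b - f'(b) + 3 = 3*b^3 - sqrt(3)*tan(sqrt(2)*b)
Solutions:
 f(b) = C1 - 3*b^4/4 - 4*b^3/3 + b^2/2 + 3*b - sqrt(6)*log(cos(sqrt(2)*b))/2


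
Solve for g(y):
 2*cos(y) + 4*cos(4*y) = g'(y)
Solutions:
 g(y) = C1 + 2*sin(y) + sin(4*y)


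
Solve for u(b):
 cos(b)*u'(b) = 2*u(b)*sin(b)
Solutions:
 u(b) = C1/cos(b)^2


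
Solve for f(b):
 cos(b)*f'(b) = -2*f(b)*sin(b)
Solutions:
 f(b) = C1*cos(b)^2


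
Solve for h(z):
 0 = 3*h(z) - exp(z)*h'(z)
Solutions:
 h(z) = C1*exp(-3*exp(-z))


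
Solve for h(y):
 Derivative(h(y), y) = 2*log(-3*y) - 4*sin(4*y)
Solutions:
 h(y) = C1 + 2*y*log(-y) - 2*y + 2*y*log(3) + cos(4*y)


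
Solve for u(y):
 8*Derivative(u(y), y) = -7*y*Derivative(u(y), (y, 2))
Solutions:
 u(y) = C1 + C2/y^(1/7)


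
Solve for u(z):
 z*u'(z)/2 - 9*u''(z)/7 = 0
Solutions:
 u(z) = C1 + C2*erfi(sqrt(7)*z/6)


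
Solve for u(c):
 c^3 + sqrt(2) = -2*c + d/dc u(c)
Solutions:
 u(c) = C1 + c^4/4 + c^2 + sqrt(2)*c


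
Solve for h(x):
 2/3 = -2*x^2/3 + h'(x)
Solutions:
 h(x) = C1 + 2*x^3/9 + 2*x/3


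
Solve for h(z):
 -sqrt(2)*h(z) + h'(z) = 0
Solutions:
 h(z) = C1*exp(sqrt(2)*z)


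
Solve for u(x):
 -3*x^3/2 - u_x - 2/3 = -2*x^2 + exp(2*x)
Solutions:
 u(x) = C1 - 3*x^4/8 + 2*x^3/3 - 2*x/3 - exp(2*x)/2


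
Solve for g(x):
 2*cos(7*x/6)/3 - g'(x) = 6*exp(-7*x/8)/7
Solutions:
 g(x) = C1 + 4*sin(7*x/6)/7 + 48*exp(-7*x/8)/49


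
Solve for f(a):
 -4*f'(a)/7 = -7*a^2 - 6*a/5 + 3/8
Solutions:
 f(a) = C1 + 49*a^3/12 + 21*a^2/20 - 21*a/32


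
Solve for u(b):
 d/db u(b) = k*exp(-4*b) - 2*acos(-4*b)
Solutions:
 u(b) = C1 - 2*b*acos(-4*b) - k*exp(-4*b)/4 - sqrt(1 - 16*b^2)/2


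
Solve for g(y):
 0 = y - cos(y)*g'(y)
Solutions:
 g(y) = C1 + Integral(y/cos(y), y)


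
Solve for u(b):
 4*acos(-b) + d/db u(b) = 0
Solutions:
 u(b) = C1 - 4*b*acos(-b) - 4*sqrt(1 - b^2)


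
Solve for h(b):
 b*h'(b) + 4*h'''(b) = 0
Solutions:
 h(b) = C1 + Integral(C2*airyai(-2^(1/3)*b/2) + C3*airybi(-2^(1/3)*b/2), b)


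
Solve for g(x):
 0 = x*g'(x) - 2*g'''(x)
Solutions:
 g(x) = C1 + Integral(C2*airyai(2^(2/3)*x/2) + C3*airybi(2^(2/3)*x/2), x)


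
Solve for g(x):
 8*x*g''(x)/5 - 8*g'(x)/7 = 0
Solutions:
 g(x) = C1 + C2*x^(12/7)


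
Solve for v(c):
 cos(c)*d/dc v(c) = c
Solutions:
 v(c) = C1 + Integral(c/cos(c), c)


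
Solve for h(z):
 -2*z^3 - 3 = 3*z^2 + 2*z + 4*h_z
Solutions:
 h(z) = C1 - z^4/8 - z^3/4 - z^2/4 - 3*z/4


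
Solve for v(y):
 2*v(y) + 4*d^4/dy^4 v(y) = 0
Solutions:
 v(y) = (C1*sin(2^(1/4)*y/2) + C2*cos(2^(1/4)*y/2))*exp(-2^(1/4)*y/2) + (C3*sin(2^(1/4)*y/2) + C4*cos(2^(1/4)*y/2))*exp(2^(1/4)*y/2)


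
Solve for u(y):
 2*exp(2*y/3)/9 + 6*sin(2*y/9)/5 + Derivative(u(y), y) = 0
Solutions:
 u(y) = C1 - exp(2*y/3)/3 + 27*cos(2*y/9)/5


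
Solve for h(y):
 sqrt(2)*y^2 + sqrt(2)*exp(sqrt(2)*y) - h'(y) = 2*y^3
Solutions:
 h(y) = C1 - y^4/2 + sqrt(2)*y^3/3 + exp(sqrt(2)*y)


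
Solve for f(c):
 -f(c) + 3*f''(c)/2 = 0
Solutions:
 f(c) = C1*exp(-sqrt(6)*c/3) + C2*exp(sqrt(6)*c/3)


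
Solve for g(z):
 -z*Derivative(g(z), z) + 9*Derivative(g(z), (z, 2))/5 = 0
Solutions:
 g(z) = C1 + C2*erfi(sqrt(10)*z/6)


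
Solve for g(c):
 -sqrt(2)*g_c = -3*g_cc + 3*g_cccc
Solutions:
 g(c) = C1 + C2*exp(2^(1/6)*3^(1/3)*c*(2*3^(1/3)/(sqrt(3) + 3)^(1/3) + 2^(2/3)*(sqrt(3) + 3)^(1/3))/12)*sin(6^(1/6)*c*(-6^(2/3)*(sqrt(3) + 3)^(1/3) + 6/(sqrt(3) + 3)^(1/3))/12) + C3*exp(2^(1/6)*3^(1/3)*c*(2*3^(1/3)/(sqrt(3) + 3)^(1/3) + 2^(2/3)*(sqrt(3) + 3)^(1/3))/12)*cos(6^(1/6)*c*(-6^(2/3)*(sqrt(3) + 3)^(1/3) + 6/(sqrt(3) + 3)^(1/3))/12) + C4*exp(-2^(1/6)*3^(1/3)*c*(2*3^(1/3)/(sqrt(3) + 3)^(1/3) + 2^(2/3)*(sqrt(3) + 3)^(1/3))/6)


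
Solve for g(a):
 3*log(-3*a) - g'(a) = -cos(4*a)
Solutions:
 g(a) = C1 + 3*a*log(-a) - 3*a + 3*a*log(3) + sin(4*a)/4


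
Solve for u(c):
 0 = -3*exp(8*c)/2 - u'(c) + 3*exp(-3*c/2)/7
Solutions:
 u(c) = C1 - 3*exp(8*c)/16 - 2*exp(-3*c/2)/7


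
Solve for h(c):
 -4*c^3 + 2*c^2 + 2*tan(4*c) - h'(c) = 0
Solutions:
 h(c) = C1 - c^4 + 2*c^3/3 - log(cos(4*c))/2


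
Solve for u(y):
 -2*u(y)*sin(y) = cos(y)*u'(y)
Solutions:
 u(y) = C1*cos(y)^2


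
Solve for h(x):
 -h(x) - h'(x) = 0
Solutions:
 h(x) = C1*exp(-x)


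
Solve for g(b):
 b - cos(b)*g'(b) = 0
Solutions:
 g(b) = C1 + Integral(b/cos(b), b)


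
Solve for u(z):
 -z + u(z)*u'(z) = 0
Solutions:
 u(z) = -sqrt(C1 + z^2)
 u(z) = sqrt(C1 + z^2)


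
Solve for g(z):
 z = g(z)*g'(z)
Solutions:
 g(z) = -sqrt(C1 + z^2)
 g(z) = sqrt(C1 + z^2)


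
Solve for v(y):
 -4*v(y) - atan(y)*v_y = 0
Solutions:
 v(y) = C1*exp(-4*Integral(1/atan(y), y))


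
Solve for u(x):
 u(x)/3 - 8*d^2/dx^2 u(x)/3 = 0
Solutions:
 u(x) = C1*exp(-sqrt(2)*x/4) + C2*exp(sqrt(2)*x/4)


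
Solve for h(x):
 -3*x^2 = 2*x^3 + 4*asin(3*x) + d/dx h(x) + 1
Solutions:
 h(x) = C1 - x^4/2 - x^3 - 4*x*asin(3*x) - x - 4*sqrt(1 - 9*x^2)/3


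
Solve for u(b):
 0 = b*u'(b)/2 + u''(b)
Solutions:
 u(b) = C1 + C2*erf(b/2)


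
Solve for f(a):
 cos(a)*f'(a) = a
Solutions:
 f(a) = C1 + Integral(a/cos(a), a)


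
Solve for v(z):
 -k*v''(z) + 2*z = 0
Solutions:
 v(z) = C1 + C2*z + z^3/(3*k)


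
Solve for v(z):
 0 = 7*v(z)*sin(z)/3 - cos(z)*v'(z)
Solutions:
 v(z) = C1/cos(z)^(7/3)


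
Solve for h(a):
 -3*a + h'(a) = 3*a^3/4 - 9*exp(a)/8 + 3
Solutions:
 h(a) = C1 + 3*a^4/16 + 3*a^2/2 + 3*a - 9*exp(a)/8


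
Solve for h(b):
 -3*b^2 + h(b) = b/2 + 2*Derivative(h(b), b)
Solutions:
 h(b) = C1*exp(b/2) + 3*b^2 + 25*b/2 + 25


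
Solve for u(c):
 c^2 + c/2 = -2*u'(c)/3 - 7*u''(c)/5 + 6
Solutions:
 u(c) = C1 + C2*exp(-10*c/21) - c^3/2 + 111*c^2/40 - 531*c/200


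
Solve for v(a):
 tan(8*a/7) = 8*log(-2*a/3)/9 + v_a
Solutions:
 v(a) = C1 - 8*a*log(-a)/9 - 8*a*log(2)/9 + 8*a/9 + 8*a*log(3)/9 - 7*log(cos(8*a/7))/8


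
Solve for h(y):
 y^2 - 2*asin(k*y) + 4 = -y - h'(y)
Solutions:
 h(y) = C1 - y^3/3 - y^2/2 - 4*y + 2*Piecewise((y*asin(k*y) + sqrt(-k^2*y^2 + 1)/k, Ne(k, 0)), (0, True))


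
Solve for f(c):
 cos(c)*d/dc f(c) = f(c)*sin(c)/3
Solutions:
 f(c) = C1/cos(c)^(1/3)


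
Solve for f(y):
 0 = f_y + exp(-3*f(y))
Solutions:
 f(y) = log(C1 - 3*y)/3
 f(y) = log((-3^(1/3) - 3^(5/6)*I)*(C1 - y)^(1/3)/2)
 f(y) = log((-3^(1/3) + 3^(5/6)*I)*(C1 - y)^(1/3)/2)


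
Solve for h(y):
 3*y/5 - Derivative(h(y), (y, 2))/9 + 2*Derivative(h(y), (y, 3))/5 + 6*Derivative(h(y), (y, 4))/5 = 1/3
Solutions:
 h(y) = C1 + C2*y + C3*exp(y*(-3 + sqrt(39))/18) + C4*exp(-y*(3 + sqrt(39))/18) + 9*y^3/10 + 411*y^2/50


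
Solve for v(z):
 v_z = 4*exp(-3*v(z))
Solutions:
 v(z) = log(C1 + 12*z)/3
 v(z) = log((-3^(1/3) - 3^(5/6)*I)*(C1 + 4*z)^(1/3)/2)
 v(z) = log((-3^(1/3) + 3^(5/6)*I)*(C1 + 4*z)^(1/3)/2)


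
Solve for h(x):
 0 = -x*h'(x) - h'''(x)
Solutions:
 h(x) = C1 + Integral(C2*airyai(-x) + C3*airybi(-x), x)


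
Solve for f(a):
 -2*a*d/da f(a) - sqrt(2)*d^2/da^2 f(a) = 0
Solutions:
 f(a) = C1 + C2*erf(2^(3/4)*a/2)


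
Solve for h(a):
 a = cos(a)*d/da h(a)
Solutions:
 h(a) = C1 + Integral(a/cos(a), a)


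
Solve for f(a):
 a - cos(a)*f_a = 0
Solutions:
 f(a) = C1 + Integral(a/cos(a), a)


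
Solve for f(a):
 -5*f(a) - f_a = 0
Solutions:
 f(a) = C1*exp(-5*a)


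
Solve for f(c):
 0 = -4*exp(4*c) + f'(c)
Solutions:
 f(c) = C1 + exp(4*c)


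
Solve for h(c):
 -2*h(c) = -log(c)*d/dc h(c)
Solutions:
 h(c) = C1*exp(2*li(c))


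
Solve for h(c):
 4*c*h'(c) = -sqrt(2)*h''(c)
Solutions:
 h(c) = C1 + C2*erf(2^(1/4)*c)


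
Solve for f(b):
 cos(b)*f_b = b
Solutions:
 f(b) = C1 + Integral(b/cos(b), b)


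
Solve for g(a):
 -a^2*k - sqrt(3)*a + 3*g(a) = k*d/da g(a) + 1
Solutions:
 g(a) = C1*exp(3*a/k) + a^2*k/3 + 2*a*k^2/9 + sqrt(3)*a/3 + 2*k^3/27 + sqrt(3)*k/9 + 1/3


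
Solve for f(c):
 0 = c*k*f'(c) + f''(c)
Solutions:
 f(c) = Piecewise((-sqrt(2)*sqrt(pi)*C1*erf(sqrt(2)*c*sqrt(k)/2)/(2*sqrt(k)) - C2, (k > 0) | (k < 0)), (-C1*c - C2, True))


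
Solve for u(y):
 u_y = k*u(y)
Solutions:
 u(y) = C1*exp(k*y)


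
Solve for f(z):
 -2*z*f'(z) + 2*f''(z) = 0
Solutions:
 f(z) = C1 + C2*erfi(sqrt(2)*z/2)


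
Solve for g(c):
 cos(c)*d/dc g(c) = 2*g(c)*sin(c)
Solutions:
 g(c) = C1/cos(c)^2


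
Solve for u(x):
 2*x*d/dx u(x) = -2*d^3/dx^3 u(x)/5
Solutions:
 u(x) = C1 + Integral(C2*airyai(-5^(1/3)*x) + C3*airybi(-5^(1/3)*x), x)


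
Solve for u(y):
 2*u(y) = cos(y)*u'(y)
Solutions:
 u(y) = C1*(sin(y) + 1)/(sin(y) - 1)


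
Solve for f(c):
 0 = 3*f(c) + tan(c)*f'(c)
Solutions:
 f(c) = C1/sin(c)^3


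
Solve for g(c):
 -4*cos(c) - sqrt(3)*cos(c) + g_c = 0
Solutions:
 g(c) = C1 + sqrt(3)*sin(c) + 4*sin(c)


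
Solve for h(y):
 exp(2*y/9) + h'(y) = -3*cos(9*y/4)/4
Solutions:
 h(y) = C1 - 9*exp(2*y/9)/2 - sin(9*y/4)/3


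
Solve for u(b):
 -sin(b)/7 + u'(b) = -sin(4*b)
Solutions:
 u(b) = C1 - cos(b)/7 + cos(4*b)/4


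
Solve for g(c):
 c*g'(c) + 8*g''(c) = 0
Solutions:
 g(c) = C1 + C2*erf(c/4)


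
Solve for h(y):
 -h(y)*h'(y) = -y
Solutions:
 h(y) = -sqrt(C1 + y^2)
 h(y) = sqrt(C1 + y^2)


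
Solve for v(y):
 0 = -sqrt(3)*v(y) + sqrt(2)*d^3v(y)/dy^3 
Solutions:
 v(y) = C3*exp(2^(5/6)*3^(1/6)*y/2) + (C1*sin(2^(5/6)*3^(2/3)*y/4) + C2*cos(2^(5/6)*3^(2/3)*y/4))*exp(-2^(5/6)*3^(1/6)*y/4)


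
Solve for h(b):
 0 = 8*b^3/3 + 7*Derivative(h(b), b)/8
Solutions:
 h(b) = C1 - 16*b^4/21


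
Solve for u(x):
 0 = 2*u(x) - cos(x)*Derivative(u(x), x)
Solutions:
 u(x) = C1*(sin(x) + 1)/(sin(x) - 1)


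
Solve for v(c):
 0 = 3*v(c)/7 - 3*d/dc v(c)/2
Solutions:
 v(c) = C1*exp(2*c/7)


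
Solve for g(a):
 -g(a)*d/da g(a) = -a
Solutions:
 g(a) = -sqrt(C1 + a^2)
 g(a) = sqrt(C1 + a^2)


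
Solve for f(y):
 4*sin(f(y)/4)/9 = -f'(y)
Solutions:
 4*y/9 + 2*log(cos(f(y)/4) - 1) - 2*log(cos(f(y)/4) + 1) = C1


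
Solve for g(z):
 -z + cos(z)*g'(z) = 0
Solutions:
 g(z) = C1 + Integral(z/cos(z), z)


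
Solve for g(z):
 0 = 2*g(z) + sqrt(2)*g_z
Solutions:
 g(z) = C1*exp(-sqrt(2)*z)


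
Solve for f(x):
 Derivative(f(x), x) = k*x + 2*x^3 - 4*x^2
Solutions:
 f(x) = C1 + k*x^2/2 + x^4/2 - 4*x^3/3


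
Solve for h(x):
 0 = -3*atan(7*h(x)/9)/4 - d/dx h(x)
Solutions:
 Integral(1/atan(7*_y/9), (_y, h(x))) = C1 - 3*x/4


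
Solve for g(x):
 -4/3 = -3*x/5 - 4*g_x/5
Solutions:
 g(x) = C1 - 3*x^2/8 + 5*x/3


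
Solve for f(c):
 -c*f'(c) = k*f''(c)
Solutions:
 f(c) = C1 + C2*sqrt(k)*erf(sqrt(2)*c*sqrt(1/k)/2)


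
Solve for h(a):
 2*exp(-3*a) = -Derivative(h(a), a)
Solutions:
 h(a) = C1 + 2*exp(-3*a)/3


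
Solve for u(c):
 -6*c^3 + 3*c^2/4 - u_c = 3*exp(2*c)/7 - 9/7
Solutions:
 u(c) = C1 - 3*c^4/2 + c^3/4 + 9*c/7 - 3*exp(2*c)/14


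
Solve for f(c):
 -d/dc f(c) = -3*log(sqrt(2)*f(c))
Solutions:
 -2*Integral(1/(2*log(_y) + log(2)), (_y, f(c)))/3 = C1 - c


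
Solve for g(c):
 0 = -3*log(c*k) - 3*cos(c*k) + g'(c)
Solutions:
 g(c) = C1 + 3*c*log(c*k) - 3*c + 3*Piecewise((sin(c*k)/k, Ne(k, 0)), (c, True))


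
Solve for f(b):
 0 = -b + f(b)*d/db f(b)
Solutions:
 f(b) = -sqrt(C1 + b^2)
 f(b) = sqrt(C1 + b^2)


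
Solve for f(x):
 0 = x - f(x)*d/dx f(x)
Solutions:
 f(x) = -sqrt(C1 + x^2)
 f(x) = sqrt(C1 + x^2)


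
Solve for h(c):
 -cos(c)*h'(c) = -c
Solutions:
 h(c) = C1 + Integral(c/cos(c), c)


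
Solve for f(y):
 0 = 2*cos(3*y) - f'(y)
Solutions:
 f(y) = C1 + 2*sin(3*y)/3


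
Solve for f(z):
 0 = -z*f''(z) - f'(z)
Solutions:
 f(z) = C1 + C2*log(z)


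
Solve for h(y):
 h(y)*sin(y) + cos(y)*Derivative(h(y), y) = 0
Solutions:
 h(y) = C1*cos(y)


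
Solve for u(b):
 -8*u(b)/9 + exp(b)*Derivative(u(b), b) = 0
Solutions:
 u(b) = C1*exp(-8*exp(-b)/9)


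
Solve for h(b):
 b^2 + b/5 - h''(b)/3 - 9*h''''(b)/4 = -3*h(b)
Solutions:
 h(b) = C1*exp(-sqrt(6)*b*sqrt(-1 + 2*sqrt(61))/9) + C2*exp(sqrt(6)*b*sqrt(-1 + 2*sqrt(61))/9) + C3*sin(sqrt(6)*b*sqrt(1 + 2*sqrt(61))/9) + C4*cos(sqrt(6)*b*sqrt(1 + 2*sqrt(61))/9) - b^2/3 - b/15 - 2/27


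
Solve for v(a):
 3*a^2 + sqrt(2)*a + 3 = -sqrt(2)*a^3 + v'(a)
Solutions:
 v(a) = C1 + sqrt(2)*a^4/4 + a^3 + sqrt(2)*a^2/2 + 3*a


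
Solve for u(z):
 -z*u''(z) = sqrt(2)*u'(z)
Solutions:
 u(z) = C1 + C2*z^(1 - sqrt(2))


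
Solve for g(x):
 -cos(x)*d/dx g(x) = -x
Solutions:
 g(x) = C1 + Integral(x/cos(x), x)


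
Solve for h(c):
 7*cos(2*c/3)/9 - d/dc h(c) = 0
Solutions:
 h(c) = C1 + 7*sin(2*c/3)/6


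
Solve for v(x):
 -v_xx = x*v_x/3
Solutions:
 v(x) = C1 + C2*erf(sqrt(6)*x/6)


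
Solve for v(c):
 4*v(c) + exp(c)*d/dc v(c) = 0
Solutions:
 v(c) = C1*exp(4*exp(-c))


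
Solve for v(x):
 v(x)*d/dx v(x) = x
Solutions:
 v(x) = -sqrt(C1 + x^2)
 v(x) = sqrt(C1 + x^2)


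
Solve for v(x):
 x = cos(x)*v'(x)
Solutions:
 v(x) = C1 + Integral(x/cos(x), x)


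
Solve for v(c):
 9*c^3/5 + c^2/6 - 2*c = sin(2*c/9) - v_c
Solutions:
 v(c) = C1 - 9*c^4/20 - c^3/18 + c^2 - 9*cos(2*c/9)/2


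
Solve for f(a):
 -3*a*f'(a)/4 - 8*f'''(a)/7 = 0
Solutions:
 f(a) = C1 + Integral(C2*airyai(-42^(1/3)*a/4) + C3*airybi(-42^(1/3)*a/4), a)


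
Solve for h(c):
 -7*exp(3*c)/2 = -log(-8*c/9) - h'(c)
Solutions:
 h(c) = C1 - c*log(-c) + c*(-3*log(2) + 1 + 2*log(3)) + 7*exp(3*c)/6


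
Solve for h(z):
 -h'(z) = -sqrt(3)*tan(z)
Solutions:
 h(z) = C1 - sqrt(3)*log(cos(z))


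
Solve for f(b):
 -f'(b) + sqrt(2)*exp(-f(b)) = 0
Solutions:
 f(b) = log(C1 + sqrt(2)*b)


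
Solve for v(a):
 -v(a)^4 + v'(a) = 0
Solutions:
 v(a) = (-1/(C1 + 3*a))^(1/3)
 v(a) = (-1/(C1 + a))^(1/3)*(-3^(2/3) - 3*3^(1/6)*I)/6
 v(a) = (-1/(C1 + a))^(1/3)*(-3^(2/3) + 3*3^(1/6)*I)/6


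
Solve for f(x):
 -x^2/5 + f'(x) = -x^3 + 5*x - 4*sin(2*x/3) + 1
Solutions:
 f(x) = C1 - x^4/4 + x^3/15 + 5*x^2/2 + x + 6*cos(2*x/3)


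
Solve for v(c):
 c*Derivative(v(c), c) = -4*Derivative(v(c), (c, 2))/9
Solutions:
 v(c) = C1 + C2*erf(3*sqrt(2)*c/4)


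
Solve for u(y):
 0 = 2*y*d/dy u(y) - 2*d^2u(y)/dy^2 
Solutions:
 u(y) = C1 + C2*erfi(sqrt(2)*y/2)


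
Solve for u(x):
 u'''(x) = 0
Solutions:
 u(x) = C1 + C2*x + C3*x^2


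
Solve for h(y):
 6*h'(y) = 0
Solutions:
 h(y) = C1


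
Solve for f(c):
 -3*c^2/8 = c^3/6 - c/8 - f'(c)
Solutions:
 f(c) = C1 + c^4/24 + c^3/8 - c^2/16


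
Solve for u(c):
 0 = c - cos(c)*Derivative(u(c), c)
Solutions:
 u(c) = C1 + Integral(c/cos(c), c)


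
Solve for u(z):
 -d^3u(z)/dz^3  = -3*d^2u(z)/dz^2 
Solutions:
 u(z) = C1 + C2*z + C3*exp(3*z)


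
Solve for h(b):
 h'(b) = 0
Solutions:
 h(b) = C1


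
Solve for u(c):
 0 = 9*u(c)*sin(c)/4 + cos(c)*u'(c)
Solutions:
 u(c) = C1*cos(c)^(9/4)


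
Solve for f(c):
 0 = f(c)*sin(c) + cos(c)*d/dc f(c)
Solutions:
 f(c) = C1*cos(c)


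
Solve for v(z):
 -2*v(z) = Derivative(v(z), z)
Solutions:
 v(z) = C1*exp(-2*z)


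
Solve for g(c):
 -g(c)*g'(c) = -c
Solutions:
 g(c) = -sqrt(C1 + c^2)
 g(c) = sqrt(C1 + c^2)


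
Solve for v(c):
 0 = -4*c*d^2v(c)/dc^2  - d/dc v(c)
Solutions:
 v(c) = C1 + C2*c^(3/4)


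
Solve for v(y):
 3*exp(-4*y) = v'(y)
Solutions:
 v(y) = C1 - 3*exp(-4*y)/4


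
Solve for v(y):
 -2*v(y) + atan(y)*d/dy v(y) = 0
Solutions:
 v(y) = C1*exp(2*Integral(1/atan(y), y))


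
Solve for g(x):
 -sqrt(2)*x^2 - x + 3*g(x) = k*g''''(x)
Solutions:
 g(x) = C1*exp(-3^(1/4)*x*(1/k)^(1/4)) + C2*exp(3^(1/4)*x*(1/k)^(1/4)) + C3*exp(-3^(1/4)*I*x*(1/k)^(1/4)) + C4*exp(3^(1/4)*I*x*(1/k)^(1/4)) + sqrt(2)*x^2/3 + x/3


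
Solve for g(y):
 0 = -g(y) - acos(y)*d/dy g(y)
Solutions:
 g(y) = C1*exp(-Integral(1/acos(y), y))


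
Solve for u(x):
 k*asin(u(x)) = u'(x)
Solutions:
 Integral(1/asin(_y), (_y, u(x))) = C1 + k*x


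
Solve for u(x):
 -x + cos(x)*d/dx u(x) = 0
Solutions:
 u(x) = C1 + Integral(x/cos(x), x)


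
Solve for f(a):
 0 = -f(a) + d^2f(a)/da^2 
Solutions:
 f(a) = C1*exp(-a) + C2*exp(a)


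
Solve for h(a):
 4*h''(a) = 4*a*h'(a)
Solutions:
 h(a) = C1 + C2*erfi(sqrt(2)*a/2)


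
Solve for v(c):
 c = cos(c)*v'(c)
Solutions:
 v(c) = C1 + Integral(c/cos(c), c)


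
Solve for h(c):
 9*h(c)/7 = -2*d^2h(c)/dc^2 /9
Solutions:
 h(c) = C1*sin(9*sqrt(14)*c/14) + C2*cos(9*sqrt(14)*c/14)


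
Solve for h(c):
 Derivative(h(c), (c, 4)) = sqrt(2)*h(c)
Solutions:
 h(c) = C1*exp(-2^(1/8)*c) + C2*exp(2^(1/8)*c) + C3*sin(2^(1/8)*c) + C4*cos(2^(1/8)*c)


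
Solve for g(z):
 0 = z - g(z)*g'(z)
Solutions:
 g(z) = -sqrt(C1 + z^2)
 g(z) = sqrt(C1 + z^2)


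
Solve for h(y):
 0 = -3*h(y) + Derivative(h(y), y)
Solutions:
 h(y) = C1*exp(3*y)


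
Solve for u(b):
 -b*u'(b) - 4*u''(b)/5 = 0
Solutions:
 u(b) = C1 + C2*erf(sqrt(10)*b/4)


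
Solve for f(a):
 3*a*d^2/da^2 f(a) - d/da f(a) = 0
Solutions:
 f(a) = C1 + C2*a^(4/3)


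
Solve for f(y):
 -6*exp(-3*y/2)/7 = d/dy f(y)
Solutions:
 f(y) = C1 + 4*exp(-3*y/2)/7


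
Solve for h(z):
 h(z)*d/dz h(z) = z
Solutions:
 h(z) = -sqrt(C1 + z^2)
 h(z) = sqrt(C1 + z^2)


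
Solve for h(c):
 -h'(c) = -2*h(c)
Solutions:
 h(c) = C1*exp(2*c)


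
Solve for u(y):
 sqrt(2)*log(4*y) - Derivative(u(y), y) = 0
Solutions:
 u(y) = C1 + sqrt(2)*y*log(y) - sqrt(2)*y + 2*sqrt(2)*y*log(2)


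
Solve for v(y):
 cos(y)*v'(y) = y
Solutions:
 v(y) = C1 + Integral(y/cos(y), y)


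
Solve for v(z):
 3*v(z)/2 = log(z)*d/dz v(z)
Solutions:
 v(z) = C1*exp(3*li(z)/2)


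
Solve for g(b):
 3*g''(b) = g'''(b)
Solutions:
 g(b) = C1 + C2*b + C3*exp(3*b)


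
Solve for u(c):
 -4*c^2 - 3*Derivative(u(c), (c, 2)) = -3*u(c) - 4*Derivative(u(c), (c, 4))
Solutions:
 u(c) = 4*c^2/3 + (C1*sin(sqrt(2)*3^(1/4)*c*sin(atan(sqrt(39)/3)/2)/2) + C2*cos(sqrt(2)*3^(1/4)*c*sin(atan(sqrt(39)/3)/2)/2))*exp(-sqrt(2)*3^(1/4)*c*cos(atan(sqrt(39)/3)/2)/2) + (C3*sin(sqrt(2)*3^(1/4)*c*sin(atan(sqrt(39)/3)/2)/2) + C4*cos(sqrt(2)*3^(1/4)*c*sin(atan(sqrt(39)/3)/2)/2))*exp(sqrt(2)*3^(1/4)*c*cos(atan(sqrt(39)/3)/2)/2) + 8/3


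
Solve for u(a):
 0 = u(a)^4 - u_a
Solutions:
 u(a) = (-1/(C1 + 3*a))^(1/3)
 u(a) = (-1/(C1 + a))^(1/3)*(-3^(2/3) - 3*3^(1/6)*I)/6
 u(a) = (-1/(C1 + a))^(1/3)*(-3^(2/3) + 3*3^(1/6)*I)/6


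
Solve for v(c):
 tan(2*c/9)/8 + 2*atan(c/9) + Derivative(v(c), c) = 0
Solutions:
 v(c) = C1 - 2*c*atan(c/9) + 9*log(c^2 + 81) + 9*log(cos(2*c/9))/16


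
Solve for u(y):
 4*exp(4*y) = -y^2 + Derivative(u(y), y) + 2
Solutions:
 u(y) = C1 + y^3/3 - 2*y + exp(4*y)


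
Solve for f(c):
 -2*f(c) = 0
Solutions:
 f(c) = 0


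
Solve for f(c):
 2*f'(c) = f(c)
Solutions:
 f(c) = C1*exp(c/2)


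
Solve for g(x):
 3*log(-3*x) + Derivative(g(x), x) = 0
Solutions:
 g(x) = C1 - 3*x*log(-x) + 3*x*(1 - log(3))


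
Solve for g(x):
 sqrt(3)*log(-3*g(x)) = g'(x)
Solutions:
 -sqrt(3)*Integral(1/(log(-_y) + log(3)), (_y, g(x)))/3 = C1 - x


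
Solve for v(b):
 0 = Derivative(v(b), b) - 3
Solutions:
 v(b) = C1 + 3*b


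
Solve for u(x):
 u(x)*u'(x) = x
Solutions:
 u(x) = -sqrt(C1 + x^2)
 u(x) = sqrt(C1 + x^2)


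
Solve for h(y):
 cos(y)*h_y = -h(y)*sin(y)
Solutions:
 h(y) = C1*cos(y)


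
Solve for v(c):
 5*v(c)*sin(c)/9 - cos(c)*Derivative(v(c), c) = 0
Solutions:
 v(c) = C1/cos(c)^(5/9)


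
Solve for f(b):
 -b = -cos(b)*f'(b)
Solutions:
 f(b) = C1 + Integral(b/cos(b), b)


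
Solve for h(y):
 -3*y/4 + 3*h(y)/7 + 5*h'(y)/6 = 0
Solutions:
 h(y) = C1*exp(-18*y/35) + 7*y/4 - 245/72


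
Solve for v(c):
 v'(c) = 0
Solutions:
 v(c) = C1


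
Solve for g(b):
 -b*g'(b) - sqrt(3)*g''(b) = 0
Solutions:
 g(b) = C1 + C2*erf(sqrt(2)*3^(3/4)*b/6)


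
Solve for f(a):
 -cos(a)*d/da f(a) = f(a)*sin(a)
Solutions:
 f(a) = C1*cos(a)


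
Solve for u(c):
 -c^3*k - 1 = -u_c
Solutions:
 u(c) = C1 + c^4*k/4 + c


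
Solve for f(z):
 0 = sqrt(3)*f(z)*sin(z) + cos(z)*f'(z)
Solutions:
 f(z) = C1*cos(z)^(sqrt(3))


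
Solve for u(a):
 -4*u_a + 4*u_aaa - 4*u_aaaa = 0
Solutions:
 u(a) = C1 + C2*exp(a*(2*2^(1/3)/(3*sqrt(69) + 25)^(1/3) + 4 + 2^(2/3)*(3*sqrt(69) + 25)^(1/3))/12)*sin(2^(1/3)*sqrt(3)*a*(-2^(1/3)*(3*sqrt(69) + 25)^(1/3) + 2/(3*sqrt(69) + 25)^(1/3))/12) + C3*exp(a*(2*2^(1/3)/(3*sqrt(69) + 25)^(1/3) + 4 + 2^(2/3)*(3*sqrt(69) + 25)^(1/3))/12)*cos(2^(1/3)*sqrt(3)*a*(-2^(1/3)*(3*sqrt(69) + 25)^(1/3) + 2/(3*sqrt(69) + 25)^(1/3))/12) + C4*exp(a*(-2^(2/3)*(3*sqrt(69) + 25)^(1/3) - 2*2^(1/3)/(3*sqrt(69) + 25)^(1/3) + 2)/6)


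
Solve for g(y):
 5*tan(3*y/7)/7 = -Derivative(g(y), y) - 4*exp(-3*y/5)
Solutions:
 g(y) = C1 - 5*log(tan(3*y/7)^2 + 1)/6 + 20*exp(-3*y/5)/3


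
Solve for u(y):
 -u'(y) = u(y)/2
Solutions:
 u(y) = C1*exp(-y/2)


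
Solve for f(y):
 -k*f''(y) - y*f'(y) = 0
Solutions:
 f(y) = C1 + C2*sqrt(k)*erf(sqrt(2)*y*sqrt(1/k)/2)


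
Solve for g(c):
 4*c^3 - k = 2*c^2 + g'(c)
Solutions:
 g(c) = C1 + c^4 - 2*c^3/3 - c*k


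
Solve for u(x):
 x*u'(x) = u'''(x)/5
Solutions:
 u(x) = C1 + Integral(C2*airyai(5^(1/3)*x) + C3*airybi(5^(1/3)*x), x)


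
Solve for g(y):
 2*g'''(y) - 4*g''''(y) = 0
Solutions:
 g(y) = C1 + C2*y + C3*y^2 + C4*exp(y/2)


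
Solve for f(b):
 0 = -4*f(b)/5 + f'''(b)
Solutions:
 f(b) = C3*exp(10^(2/3)*b/5) + (C1*sin(10^(2/3)*sqrt(3)*b/10) + C2*cos(10^(2/3)*sqrt(3)*b/10))*exp(-10^(2/3)*b/10)


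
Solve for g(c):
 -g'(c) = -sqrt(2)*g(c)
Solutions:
 g(c) = C1*exp(sqrt(2)*c)


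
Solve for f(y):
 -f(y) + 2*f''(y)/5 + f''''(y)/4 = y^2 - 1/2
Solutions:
 f(y) = C1*exp(-sqrt(10)*y*sqrt(-2 + sqrt(29))/5) + C2*exp(sqrt(10)*y*sqrt(-2 + sqrt(29))/5) + C3*sin(sqrt(10)*y*sqrt(2 + sqrt(29))/5) + C4*cos(sqrt(10)*y*sqrt(2 + sqrt(29))/5) - y^2 - 3/10


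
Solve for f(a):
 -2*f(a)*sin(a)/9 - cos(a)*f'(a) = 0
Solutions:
 f(a) = C1*cos(a)^(2/9)


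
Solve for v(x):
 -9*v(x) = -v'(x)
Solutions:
 v(x) = C1*exp(9*x)


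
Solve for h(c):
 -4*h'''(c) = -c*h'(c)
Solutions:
 h(c) = C1 + Integral(C2*airyai(2^(1/3)*c/2) + C3*airybi(2^(1/3)*c/2), c)


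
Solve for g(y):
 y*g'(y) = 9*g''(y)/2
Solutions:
 g(y) = C1 + C2*erfi(y/3)


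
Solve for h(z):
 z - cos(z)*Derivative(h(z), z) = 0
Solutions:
 h(z) = C1 + Integral(z/cos(z), z)


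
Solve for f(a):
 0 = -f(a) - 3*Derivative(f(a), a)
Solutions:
 f(a) = C1*exp(-a/3)


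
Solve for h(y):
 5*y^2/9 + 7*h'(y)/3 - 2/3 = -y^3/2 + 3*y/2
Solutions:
 h(y) = C1 - 3*y^4/56 - 5*y^3/63 + 9*y^2/28 + 2*y/7


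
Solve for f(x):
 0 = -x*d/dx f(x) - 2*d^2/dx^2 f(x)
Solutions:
 f(x) = C1 + C2*erf(x/2)


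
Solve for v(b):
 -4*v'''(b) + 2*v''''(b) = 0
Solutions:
 v(b) = C1 + C2*b + C3*b^2 + C4*exp(2*b)


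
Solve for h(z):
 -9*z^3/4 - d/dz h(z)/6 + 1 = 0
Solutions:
 h(z) = C1 - 27*z^4/8 + 6*z


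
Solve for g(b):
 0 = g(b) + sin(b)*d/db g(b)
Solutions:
 g(b) = C1*sqrt(cos(b) + 1)/sqrt(cos(b) - 1)


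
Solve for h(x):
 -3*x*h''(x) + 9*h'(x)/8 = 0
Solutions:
 h(x) = C1 + C2*x^(11/8)


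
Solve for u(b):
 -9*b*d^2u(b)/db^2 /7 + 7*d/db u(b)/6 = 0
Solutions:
 u(b) = C1 + C2*b^(103/54)


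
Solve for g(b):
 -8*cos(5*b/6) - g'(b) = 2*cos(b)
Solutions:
 g(b) = C1 - 48*sin(5*b/6)/5 - 2*sin(b)


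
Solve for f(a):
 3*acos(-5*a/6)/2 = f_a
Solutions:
 f(a) = C1 + 3*a*acos(-5*a/6)/2 + 3*sqrt(36 - 25*a^2)/10


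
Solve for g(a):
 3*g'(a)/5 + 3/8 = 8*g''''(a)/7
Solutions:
 g(a) = C1 + C4*exp(21^(1/3)*5^(2/3)*a/10) - 5*a/8 + (C2*sin(3^(5/6)*5^(2/3)*7^(1/3)*a/20) + C3*cos(3^(5/6)*5^(2/3)*7^(1/3)*a/20))*exp(-21^(1/3)*5^(2/3)*a/20)


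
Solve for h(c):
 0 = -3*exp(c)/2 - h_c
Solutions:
 h(c) = C1 - 3*exp(c)/2


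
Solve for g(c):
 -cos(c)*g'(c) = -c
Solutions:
 g(c) = C1 + Integral(c/cos(c), c)


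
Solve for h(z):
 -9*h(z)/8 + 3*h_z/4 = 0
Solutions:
 h(z) = C1*exp(3*z/2)


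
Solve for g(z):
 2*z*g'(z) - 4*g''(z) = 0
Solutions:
 g(z) = C1 + C2*erfi(z/2)


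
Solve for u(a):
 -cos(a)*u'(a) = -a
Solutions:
 u(a) = C1 + Integral(a/cos(a), a)


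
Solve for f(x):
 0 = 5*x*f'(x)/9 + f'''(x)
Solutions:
 f(x) = C1 + Integral(C2*airyai(-15^(1/3)*x/3) + C3*airybi(-15^(1/3)*x/3), x)


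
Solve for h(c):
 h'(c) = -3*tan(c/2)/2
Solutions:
 h(c) = C1 + 3*log(cos(c/2))


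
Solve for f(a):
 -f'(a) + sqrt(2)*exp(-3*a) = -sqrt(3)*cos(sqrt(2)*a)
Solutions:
 f(a) = C1 + sqrt(6)*sin(sqrt(2)*a)/2 - sqrt(2)*exp(-3*a)/3


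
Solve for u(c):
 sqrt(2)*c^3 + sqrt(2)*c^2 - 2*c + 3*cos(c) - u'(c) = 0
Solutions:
 u(c) = C1 + sqrt(2)*c^4/4 + sqrt(2)*c^3/3 - c^2 + 3*sin(c)


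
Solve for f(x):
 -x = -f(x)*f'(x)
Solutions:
 f(x) = -sqrt(C1 + x^2)
 f(x) = sqrt(C1 + x^2)


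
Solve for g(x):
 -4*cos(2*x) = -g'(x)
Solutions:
 g(x) = C1 + 2*sin(2*x)


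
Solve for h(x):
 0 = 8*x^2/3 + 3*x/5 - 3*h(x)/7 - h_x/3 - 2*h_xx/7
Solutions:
 h(x) = 56*x^2/9 - 3353*x/405 + (C1*sin(sqrt(167)*x/12) + C2*cos(sqrt(167)*x/12))*exp(-7*x/12) - 6769/3645


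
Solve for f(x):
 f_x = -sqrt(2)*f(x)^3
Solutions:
 f(x) = -sqrt(2)*sqrt(-1/(C1 - sqrt(2)*x))/2
 f(x) = sqrt(2)*sqrt(-1/(C1 - sqrt(2)*x))/2


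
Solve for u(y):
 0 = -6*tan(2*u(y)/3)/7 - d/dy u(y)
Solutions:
 u(y) = -3*asin(C1*exp(-4*y/7))/2 + 3*pi/2
 u(y) = 3*asin(C1*exp(-4*y/7))/2


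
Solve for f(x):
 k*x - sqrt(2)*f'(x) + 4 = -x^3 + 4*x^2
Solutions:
 f(x) = C1 + sqrt(2)*k*x^2/4 + sqrt(2)*x^4/8 - 2*sqrt(2)*x^3/3 + 2*sqrt(2)*x


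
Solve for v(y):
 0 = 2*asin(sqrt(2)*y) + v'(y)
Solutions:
 v(y) = C1 - 2*y*asin(sqrt(2)*y) - sqrt(2)*sqrt(1 - 2*y^2)


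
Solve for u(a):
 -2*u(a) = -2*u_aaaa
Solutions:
 u(a) = C1*exp(-a) + C2*exp(a) + C3*sin(a) + C4*cos(a)


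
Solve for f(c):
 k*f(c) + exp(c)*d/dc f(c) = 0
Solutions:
 f(c) = C1*exp(k*exp(-c))


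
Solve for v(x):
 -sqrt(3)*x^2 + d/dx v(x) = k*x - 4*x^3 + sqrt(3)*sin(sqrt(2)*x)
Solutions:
 v(x) = C1 + k*x^2/2 - x^4 + sqrt(3)*x^3/3 - sqrt(6)*cos(sqrt(2)*x)/2


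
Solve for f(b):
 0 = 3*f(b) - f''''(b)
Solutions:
 f(b) = C1*exp(-3^(1/4)*b) + C2*exp(3^(1/4)*b) + C3*sin(3^(1/4)*b) + C4*cos(3^(1/4)*b)


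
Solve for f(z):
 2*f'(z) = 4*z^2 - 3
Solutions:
 f(z) = C1 + 2*z^3/3 - 3*z/2


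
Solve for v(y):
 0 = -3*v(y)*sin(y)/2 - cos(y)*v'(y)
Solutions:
 v(y) = C1*cos(y)^(3/2)


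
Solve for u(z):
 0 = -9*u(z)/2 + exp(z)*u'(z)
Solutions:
 u(z) = C1*exp(-9*exp(-z)/2)


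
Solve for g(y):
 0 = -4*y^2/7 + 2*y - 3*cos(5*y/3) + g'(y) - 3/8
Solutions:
 g(y) = C1 + 4*y^3/21 - y^2 + 3*y/8 + 9*sin(5*y/3)/5


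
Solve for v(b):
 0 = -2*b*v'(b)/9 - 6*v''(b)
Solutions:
 v(b) = C1 + C2*erf(sqrt(6)*b/18)


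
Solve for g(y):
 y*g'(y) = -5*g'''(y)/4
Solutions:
 g(y) = C1 + Integral(C2*airyai(-10^(2/3)*y/5) + C3*airybi(-10^(2/3)*y/5), y)


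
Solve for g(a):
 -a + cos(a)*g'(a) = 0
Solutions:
 g(a) = C1 + Integral(a/cos(a), a)


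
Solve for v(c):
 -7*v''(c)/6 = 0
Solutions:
 v(c) = C1 + C2*c


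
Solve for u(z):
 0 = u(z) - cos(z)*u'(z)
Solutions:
 u(z) = C1*sqrt(sin(z) + 1)/sqrt(sin(z) - 1)


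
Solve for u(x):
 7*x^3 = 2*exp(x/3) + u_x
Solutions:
 u(x) = C1 + 7*x^4/4 - 6*exp(x/3)


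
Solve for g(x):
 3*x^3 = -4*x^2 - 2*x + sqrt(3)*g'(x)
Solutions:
 g(x) = C1 + sqrt(3)*x^4/4 + 4*sqrt(3)*x^3/9 + sqrt(3)*x^2/3


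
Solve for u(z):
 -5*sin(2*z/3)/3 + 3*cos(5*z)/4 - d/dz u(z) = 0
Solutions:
 u(z) = C1 + 3*sin(5*z)/20 + 5*cos(2*z/3)/2


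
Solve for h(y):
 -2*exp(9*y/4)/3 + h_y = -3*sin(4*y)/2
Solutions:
 h(y) = C1 + 8*exp(9*y/4)/27 + 3*cos(4*y)/8


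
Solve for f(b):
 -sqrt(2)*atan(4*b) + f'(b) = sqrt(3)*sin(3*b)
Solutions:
 f(b) = C1 + sqrt(2)*(b*atan(4*b) - log(16*b^2 + 1)/8) - sqrt(3)*cos(3*b)/3


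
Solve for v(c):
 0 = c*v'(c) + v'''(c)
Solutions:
 v(c) = C1 + Integral(C2*airyai(-c) + C3*airybi(-c), c)


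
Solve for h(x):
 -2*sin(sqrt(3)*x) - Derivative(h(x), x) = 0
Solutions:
 h(x) = C1 + 2*sqrt(3)*cos(sqrt(3)*x)/3


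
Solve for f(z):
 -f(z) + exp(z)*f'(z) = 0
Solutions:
 f(z) = C1*exp(-exp(-z))


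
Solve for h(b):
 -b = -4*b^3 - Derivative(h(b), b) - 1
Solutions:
 h(b) = C1 - b^4 + b^2/2 - b


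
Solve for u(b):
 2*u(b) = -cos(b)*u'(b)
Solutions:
 u(b) = C1*(sin(b) - 1)/(sin(b) + 1)


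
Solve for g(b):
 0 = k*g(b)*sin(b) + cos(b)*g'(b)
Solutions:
 g(b) = C1*exp(k*log(cos(b)))


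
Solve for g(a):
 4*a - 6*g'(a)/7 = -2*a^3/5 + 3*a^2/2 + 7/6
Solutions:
 g(a) = C1 + 7*a^4/60 - 7*a^3/12 + 7*a^2/3 - 49*a/36


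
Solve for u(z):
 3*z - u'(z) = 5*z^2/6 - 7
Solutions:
 u(z) = C1 - 5*z^3/18 + 3*z^2/2 + 7*z


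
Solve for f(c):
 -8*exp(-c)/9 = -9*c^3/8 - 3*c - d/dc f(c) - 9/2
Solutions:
 f(c) = C1 - 9*c^4/32 - 3*c^2/2 - 9*c/2 - 8*exp(-c)/9


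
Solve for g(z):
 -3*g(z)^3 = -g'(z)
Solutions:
 g(z) = -sqrt(2)*sqrt(-1/(C1 + 3*z))/2
 g(z) = sqrt(2)*sqrt(-1/(C1 + 3*z))/2


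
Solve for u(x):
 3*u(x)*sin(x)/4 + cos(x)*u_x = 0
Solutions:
 u(x) = C1*cos(x)^(3/4)


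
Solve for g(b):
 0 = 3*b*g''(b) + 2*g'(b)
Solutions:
 g(b) = C1 + C2*b^(1/3)


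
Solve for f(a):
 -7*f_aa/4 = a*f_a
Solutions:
 f(a) = C1 + C2*erf(sqrt(14)*a/7)


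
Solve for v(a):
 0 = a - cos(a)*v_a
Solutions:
 v(a) = C1 + Integral(a/cos(a), a)


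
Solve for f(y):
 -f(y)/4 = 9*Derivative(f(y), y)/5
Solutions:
 f(y) = C1*exp(-5*y/36)


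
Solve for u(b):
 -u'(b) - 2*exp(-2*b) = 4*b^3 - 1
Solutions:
 u(b) = C1 - b^4 + b + exp(-2*b)


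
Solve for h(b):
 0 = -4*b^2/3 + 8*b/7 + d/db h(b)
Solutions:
 h(b) = C1 + 4*b^3/9 - 4*b^2/7


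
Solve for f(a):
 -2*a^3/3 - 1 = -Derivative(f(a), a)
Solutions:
 f(a) = C1 + a^4/6 + a


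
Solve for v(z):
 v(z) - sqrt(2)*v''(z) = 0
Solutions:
 v(z) = C1*exp(-2^(3/4)*z/2) + C2*exp(2^(3/4)*z/2)


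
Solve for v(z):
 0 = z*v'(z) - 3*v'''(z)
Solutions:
 v(z) = C1 + Integral(C2*airyai(3^(2/3)*z/3) + C3*airybi(3^(2/3)*z/3), z)


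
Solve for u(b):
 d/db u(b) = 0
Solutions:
 u(b) = C1


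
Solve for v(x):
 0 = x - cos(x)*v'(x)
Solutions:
 v(x) = C1 + Integral(x/cos(x), x)


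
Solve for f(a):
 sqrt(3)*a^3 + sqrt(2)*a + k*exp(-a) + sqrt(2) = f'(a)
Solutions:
 f(a) = C1 + sqrt(3)*a^4/4 + sqrt(2)*a^2/2 + sqrt(2)*a - k*exp(-a)


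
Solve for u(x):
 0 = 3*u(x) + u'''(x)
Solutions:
 u(x) = C3*exp(-3^(1/3)*x) + (C1*sin(3^(5/6)*x/2) + C2*cos(3^(5/6)*x/2))*exp(3^(1/3)*x/2)


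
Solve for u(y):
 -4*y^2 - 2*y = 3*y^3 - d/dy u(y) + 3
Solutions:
 u(y) = C1 + 3*y^4/4 + 4*y^3/3 + y^2 + 3*y


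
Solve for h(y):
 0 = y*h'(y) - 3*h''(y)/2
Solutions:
 h(y) = C1 + C2*erfi(sqrt(3)*y/3)


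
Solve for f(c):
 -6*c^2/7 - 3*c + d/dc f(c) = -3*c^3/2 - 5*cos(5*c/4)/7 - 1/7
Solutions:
 f(c) = C1 - 3*c^4/8 + 2*c^3/7 + 3*c^2/2 - c/7 - 4*sin(5*c/4)/7


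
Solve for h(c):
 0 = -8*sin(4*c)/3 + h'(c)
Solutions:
 h(c) = C1 - 2*cos(4*c)/3


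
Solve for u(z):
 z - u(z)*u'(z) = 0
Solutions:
 u(z) = -sqrt(C1 + z^2)
 u(z) = sqrt(C1 + z^2)


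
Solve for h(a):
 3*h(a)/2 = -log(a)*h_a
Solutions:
 h(a) = C1*exp(-3*li(a)/2)


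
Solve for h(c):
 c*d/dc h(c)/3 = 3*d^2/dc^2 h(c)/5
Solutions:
 h(c) = C1 + C2*erfi(sqrt(10)*c/6)


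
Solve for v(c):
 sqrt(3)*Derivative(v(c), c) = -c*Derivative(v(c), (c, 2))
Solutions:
 v(c) = C1 + C2*c^(1 - sqrt(3))


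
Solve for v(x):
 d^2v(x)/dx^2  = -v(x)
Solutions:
 v(x) = C1*sin(x) + C2*cos(x)


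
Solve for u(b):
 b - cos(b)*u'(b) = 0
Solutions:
 u(b) = C1 + Integral(b/cos(b), b)


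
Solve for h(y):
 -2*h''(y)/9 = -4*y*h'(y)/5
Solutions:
 h(y) = C1 + C2*erfi(3*sqrt(5)*y/5)


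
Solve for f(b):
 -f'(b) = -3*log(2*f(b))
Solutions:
 -Integral(1/(log(_y) + log(2)), (_y, f(b)))/3 = C1 - b


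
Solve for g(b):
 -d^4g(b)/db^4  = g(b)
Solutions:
 g(b) = (C1*sin(sqrt(2)*b/2) + C2*cos(sqrt(2)*b/2))*exp(-sqrt(2)*b/2) + (C3*sin(sqrt(2)*b/2) + C4*cos(sqrt(2)*b/2))*exp(sqrt(2)*b/2)


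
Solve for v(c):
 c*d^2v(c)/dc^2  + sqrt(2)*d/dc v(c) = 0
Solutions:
 v(c) = C1 + C2*c^(1 - sqrt(2))


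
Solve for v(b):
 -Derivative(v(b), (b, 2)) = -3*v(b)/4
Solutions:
 v(b) = C1*exp(-sqrt(3)*b/2) + C2*exp(sqrt(3)*b/2)
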